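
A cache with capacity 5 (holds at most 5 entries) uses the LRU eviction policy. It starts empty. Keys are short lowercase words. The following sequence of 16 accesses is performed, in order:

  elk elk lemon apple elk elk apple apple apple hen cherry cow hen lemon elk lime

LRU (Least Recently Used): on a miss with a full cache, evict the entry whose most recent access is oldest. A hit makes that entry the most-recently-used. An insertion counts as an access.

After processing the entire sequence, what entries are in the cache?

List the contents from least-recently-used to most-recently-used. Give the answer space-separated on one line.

LRU simulation (capacity=5):
  1. access elk: MISS. Cache (LRU->MRU): [elk]
  2. access elk: HIT. Cache (LRU->MRU): [elk]
  3. access lemon: MISS. Cache (LRU->MRU): [elk lemon]
  4. access apple: MISS. Cache (LRU->MRU): [elk lemon apple]
  5. access elk: HIT. Cache (LRU->MRU): [lemon apple elk]
  6. access elk: HIT. Cache (LRU->MRU): [lemon apple elk]
  7. access apple: HIT. Cache (LRU->MRU): [lemon elk apple]
  8. access apple: HIT. Cache (LRU->MRU): [lemon elk apple]
  9. access apple: HIT. Cache (LRU->MRU): [lemon elk apple]
  10. access hen: MISS. Cache (LRU->MRU): [lemon elk apple hen]
  11. access cherry: MISS. Cache (LRU->MRU): [lemon elk apple hen cherry]
  12. access cow: MISS, evict lemon. Cache (LRU->MRU): [elk apple hen cherry cow]
  13. access hen: HIT. Cache (LRU->MRU): [elk apple cherry cow hen]
  14. access lemon: MISS, evict elk. Cache (LRU->MRU): [apple cherry cow hen lemon]
  15. access elk: MISS, evict apple. Cache (LRU->MRU): [cherry cow hen lemon elk]
  16. access lime: MISS, evict cherry. Cache (LRU->MRU): [cow hen lemon elk lime]
Total: 7 hits, 9 misses, 4 evictions

Answer: cow hen lemon elk lime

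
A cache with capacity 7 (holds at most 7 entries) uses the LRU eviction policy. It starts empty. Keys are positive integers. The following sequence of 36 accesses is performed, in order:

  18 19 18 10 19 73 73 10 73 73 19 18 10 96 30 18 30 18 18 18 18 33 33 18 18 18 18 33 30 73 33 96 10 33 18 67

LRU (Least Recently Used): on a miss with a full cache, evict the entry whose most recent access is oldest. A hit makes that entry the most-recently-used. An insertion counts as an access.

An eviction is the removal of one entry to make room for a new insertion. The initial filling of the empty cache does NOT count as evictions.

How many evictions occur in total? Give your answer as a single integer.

LRU simulation (capacity=7):
  1. access 18: MISS. Cache (LRU->MRU): [18]
  2. access 19: MISS. Cache (LRU->MRU): [18 19]
  3. access 18: HIT. Cache (LRU->MRU): [19 18]
  4. access 10: MISS. Cache (LRU->MRU): [19 18 10]
  5. access 19: HIT. Cache (LRU->MRU): [18 10 19]
  6. access 73: MISS. Cache (LRU->MRU): [18 10 19 73]
  7. access 73: HIT. Cache (LRU->MRU): [18 10 19 73]
  8. access 10: HIT. Cache (LRU->MRU): [18 19 73 10]
  9. access 73: HIT. Cache (LRU->MRU): [18 19 10 73]
  10. access 73: HIT. Cache (LRU->MRU): [18 19 10 73]
  11. access 19: HIT. Cache (LRU->MRU): [18 10 73 19]
  12. access 18: HIT. Cache (LRU->MRU): [10 73 19 18]
  13. access 10: HIT. Cache (LRU->MRU): [73 19 18 10]
  14. access 96: MISS. Cache (LRU->MRU): [73 19 18 10 96]
  15. access 30: MISS. Cache (LRU->MRU): [73 19 18 10 96 30]
  16. access 18: HIT. Cache (LRU->MRU): [73 19 10 96 30 18]
  17. access 30: HIT. Cache (LRU->MRU): [73 19 10 96 18 30]
  18. access 18: HIT. Cache (LRU->MRU): [73 19 10 96 30 18]
  19. access 18: HIT. Cache (LRU->MRU): [73 19 10 96 30 18]
  20. access 18: HIT. Cache (LRU->MRU): [73 19 10 96 30 18]
  21. access 18: HIT. Cache (LRU->MRU): [73 19 10 96 30 18]
  22. access 33: MISS. Cache (LRU->MRU): [73 19 10 96 30 18 33]
  23. access 33: HIT. Cache (LRU->MRU): [73 19 10 96 30 18 33]
  24. access 18: HIT. Cache (LRU->MRU): [73 19 10 96 30 33 18]
  25. access 18: HIT. Cache (LRU->MRU): [73 19 10 96 30 33 18]
  26. access 18: HIT. Cache (LRU->MRU): [73 19 10 96 30 33 18]
  27. access 18: HIT. Cache (LRU->MRU): [73 19 10 96 30 33 18]
  28. access 33: HIT. Cache (LRU->MRU): [73 19 10 96 30 18 33]
  29. access 30: HIT. Cache (LRU->MRU): [73 19 10 96 18 33 30]
  30. access 73: HIT. Cache (LRU->MRU): [19 10 96 18 33 30 73]
  31. access 33: HIT. Cache (LRU->MRU): [19 10 96 18 30 73 33]
  32. access 96: HIT. Cache (LRU->MRU): [19 10 18 30 73 33 96]
  33. access 10: HIT. Cache (LRU->MRU): [19 18 30 73 33 96 10]
  34. access 33: HIT. Cache (LRU->MRU): [19 18 30 73 96 10 33]
  35. access 18: HIT. Cache (LRU->MRU): [19 30 73 96 10 33 18]
  36. access 67: MISS, evict 19. Cache (LRU->MRU): [30 73 96 10 33 18 67]
Total: 28 hits, 8 misses, 1 evictions

Answer: 1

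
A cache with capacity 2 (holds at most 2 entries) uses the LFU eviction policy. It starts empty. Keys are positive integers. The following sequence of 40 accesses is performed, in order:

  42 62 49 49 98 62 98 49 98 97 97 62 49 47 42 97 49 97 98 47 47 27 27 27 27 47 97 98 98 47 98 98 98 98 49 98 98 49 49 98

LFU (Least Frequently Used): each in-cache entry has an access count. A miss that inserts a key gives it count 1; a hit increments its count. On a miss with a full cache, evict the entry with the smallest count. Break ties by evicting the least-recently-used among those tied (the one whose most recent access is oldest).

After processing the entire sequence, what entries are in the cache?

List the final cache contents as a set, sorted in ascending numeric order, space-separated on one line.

LFU simulation (capacity=2):
  1. access 42: MISS. Cache: [42(c=1)]
  2. access 62: MISS. Cache: [42(c=1) 62(c=1)]
  3. access 49: MISS, evict 42(c=1). Cache: [62(c=1) 49(c=1)]
  4. access 49: HIT, count now 2. Cache: [62(c=1) 49(c=2)]
  5. access 98: MISS, evict 62(c=1). Cache: [98(c=1) 49(c=2)]
  6. access 62: MISS, evict 98(c=1). Cache: [62(c=1) 49(c=2)]
  7. access 98: MISS, evict 62(c=1). Cache: [98(c=1) 49(c=2)]
  8. access 49: HIT, count now 3. Cache: [98(c=1) 49(c=3)]
  9. access 98: HIT, count now 2. Cache: [98(c=2) 49(c=3)]
  10. access 97: MISS, evict 98(c=2). Cache: [97(c=1) 49(c=3)]
  11. access 97: HIT, count now 2. Cache: [97(c=2) 49(c=3)]
  12. access 62: MISS, evict 97(c=2). Cache: [62(c=1) 49(c=3)]
  13. access 49: HIT, count now 4. Cache: [62(c=1) 49(c=4)]
  14. access 47: MISS, evict 62(c=1). Cache: [47(c=1) 49(c=4)]
  15. access 42: MISS, evict 47(c=1). Cache: [42(c=1) 49(c=4)]
  16. access 97: MISS, evict 42(c=1). Cache: [97(c=1) 49(c=4)]
  17. access 49: HIT, count now 5. Cache: [97(c=1) 49(c=5)]
  18. access 97: HIT, count now 2. Cache: [97(c=2) 49(c=5)]
  19. access 98: MISS, evict 97(c=2). Cache: [98(c=1) 49(c=5)]
  20. access 47: MISS, evict 98(c=1). Cache: [47(c=1) 49(c=5)]
  21. access 47: HIT, count now 2. Cache: [47(c=2) 49(c=5)]
  22. access 27: MISS, evict 47(c=2). Cache: [27(c=1) 49(c=5)]
  23. access 27: HIT, count now 2. Cache: [27(c=2) 49(c=5)]
  24. access 27: HIT, count now 3. Cache: [27(c=3) 49(c=5)]
  25. access 27: HIT, count now 4. Cache: [27(c=4) 49(c=5)]
  26. access 47: MISS, evict 27(c=4). Cache: [47(c=1) 49(c=5)]
  27. access 97: MISS, evict 47(c=1). Cache: [97(c=1) 49(c=5)]
  28. access 98: MISS, evict 97(c=1). Cache: [98(c=1) 49(c=5)]
  29. access 98: HIT, count now 2. Cache: [98(c=2) 49(c=5)]
  30. access 47: MISS, evict 98(c=2). Cache: [47(c=1) 49(c=5)]
  31. access 98: MISS, evict 47(c=1). Cache: [98(c=1) 49(c=5)]
  32. access 98: HIT, count now 2. Cache: [98(c=2) 49(c=5)]
  33. access 98: HIT, count now 3. Cache: [98(c=3) 49(c=5)]
  34. access 98: HIT, count now 4. Cache: [98(c=4) 49(c=5)]
  35. access 49: HIT, count now 6. Cache: [98(c=4) 49(c=6)]
  36. access 98: HIT, count now 5. Cache: [98(c=5) 49(c=6)]
  37. access 98: HIT, count now 6. Cache: [49(c=6) 98(c=6)]
  38. access 49: HIT, count now 7. Cache: [98(c=6) 49(c=7)]
  39. access 49: HIT, count now 8. Cache: [98(c=6) 49(c=8)]
  40. access 98: HIT, count now 7. Cache: [98(c=7) 49(c=8)]
Total: 21 hits, 19 misses, 17 evictions

Answer: 49 98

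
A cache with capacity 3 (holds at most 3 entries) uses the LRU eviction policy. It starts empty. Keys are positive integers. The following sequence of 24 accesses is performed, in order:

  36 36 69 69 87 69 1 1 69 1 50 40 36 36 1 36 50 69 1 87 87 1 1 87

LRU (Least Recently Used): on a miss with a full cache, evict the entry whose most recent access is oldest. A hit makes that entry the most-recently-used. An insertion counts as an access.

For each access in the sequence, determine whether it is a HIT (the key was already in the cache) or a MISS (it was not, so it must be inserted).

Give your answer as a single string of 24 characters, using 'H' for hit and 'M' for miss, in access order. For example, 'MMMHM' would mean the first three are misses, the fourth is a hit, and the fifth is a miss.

LRU simulation (capacity=3):
  1. access 36: MISS. Cache (LRU->MRU): [36]
  2. access 36: HIT. Cache (LRU->MRU): [36]
  3. access 69: MISS. Cache (LRU->MRU): [36 69]
  4. access 69: HIT. Cache (LRU->MRU): [36 69]
  5. access 87: MISS. Cache (LRU->MRU): [36 69 87]
  6. access 69: HIT. Cache (LRU->MRU): [36 87 69]
  7. access 1: MISS, evict 36. Cache (LRU->MRU): [87 69 1]
  8. access 1: HIT. Cache (LRU->MRU): [87 69 1]
  9. access 69: HIT. Cache (LRU->MRU): [87 1 69]
  10. access 1: HIT. Cache (LRU->MRU): [87 69 1]
  11. access 50: MISS, evict 87. Cache (LRU->MRU): [69 1 50]
  12. access 40: MISS, evict 69. Cache (LRU->MRU): [1 50 40]
  13. access 36: MISS, evict 1. Cache (LRU->MRU): [50 40 36]
  14. access 36: HIT. Cache (LRU->MRU): [50 40 36]
  15. access 1: MISS, evict 50. Cache (LRU->MRU): [40 36 1]
  16. access 36: HIT. Cache (LRU->MRU): [40 1 36]
  17. access 50: MISS, evict 40. Cache (LRU->MRU): [1 36 50]
  18. access 69: MISS, evict 1. Cache (LRU->MRU): [36 50 69]
  19. access 1: MISS, evict 36. Cache (LRU->MRU): [50 69 1]
  20. access 87: MISS, evict 50. Cache (LRU->MRU): [69 1 87]
  21. access 87: HIT. Cache (LRU->MRU): [69 1 87]
  22. access 1: HIT. Cache (LRU->MRU): [69 87 1]
  23. access 1: HIT. Cache (LRU->MRU): [69 87 1]
  24. access 87: HIT. Cache (LRU->MRU): [69 1 87]
Total: 12 hits, 12 misses, 9 evictions

Answer: MHMHMHMHHHMMMHMHMMMMHHHH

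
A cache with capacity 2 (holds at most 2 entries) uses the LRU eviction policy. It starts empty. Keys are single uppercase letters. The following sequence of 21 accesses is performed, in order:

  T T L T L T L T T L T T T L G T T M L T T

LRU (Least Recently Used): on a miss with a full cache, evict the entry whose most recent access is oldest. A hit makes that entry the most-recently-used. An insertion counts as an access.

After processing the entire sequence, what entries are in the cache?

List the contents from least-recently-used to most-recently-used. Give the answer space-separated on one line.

Answer: L T

Derivation:
LRU simulation (capacity=2):
  1. access T: MISS. Cache (LRU->MRU): [T]
  2. access T: HIT. Cache (LRU->MRU): [T]
  3. access L: MISS. Cache (LRU->MRU): [T L]
  4. access T: HIT. Cache (LRU->MRU): [L T]
  5. access L: HIT. Cache (LRU->MRU): [T L]
  6. access T: HIT. Cache (LRU->MRU): [L T]
  7. access L: HIT. Cache (LRU->MRU): [T L]
  8. access T: HIT. Cache (LRU->MRU): [L T]
  9. access T: HIT. Cache (LRU->MRU): [L T]
  10. access L: HIT. Cache (LRU->MRU): [T L]
  11. access T: HIT. Cache (LRU->MRU): [L T]
  12. access T: HIT. Cache (LRU->MRU): [L T]
  13. access T: HIT. Cache (LRU->MRU): [L T]
  14. access L: HIT. Cache (LRU->MRU): [T L]
  15. access G: MISS, evict T. Cache (LRU->MRU): [L G]
  16. access T: MISS, evict L. Cache (LRU->MRU): [G T]
  17. access T: HIT. Cache (LRU->MRU): [G T]
  18. access M: MISS, evict G. Cache (LRU->MRU): [T M]
  19. access L: MISS, evict T. Cache (LRU->MRU): [M L]
  20. access T: MISS, evict M. Cache (LRU->MRU): [L T]
  21. access T: HIT. Cache (LRU->MRU): [L T]
Total: 14 hits, 7 misses, 5 evictions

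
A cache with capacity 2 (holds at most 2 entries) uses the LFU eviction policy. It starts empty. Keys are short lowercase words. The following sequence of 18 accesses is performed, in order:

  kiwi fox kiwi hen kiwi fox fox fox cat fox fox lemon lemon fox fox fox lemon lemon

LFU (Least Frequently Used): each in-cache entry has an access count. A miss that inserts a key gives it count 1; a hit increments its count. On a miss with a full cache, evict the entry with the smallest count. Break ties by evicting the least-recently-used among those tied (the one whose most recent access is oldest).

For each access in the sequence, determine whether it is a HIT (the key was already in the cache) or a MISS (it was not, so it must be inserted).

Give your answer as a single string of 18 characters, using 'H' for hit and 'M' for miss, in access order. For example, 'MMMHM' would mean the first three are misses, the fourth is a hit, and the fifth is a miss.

Answer: MMHMHMHHMHHMHHHHHH

Derivation:
LFU simulation (capacity=2):
  1. access kiwi: MISS. Cache: [kiwi(c=1)]
  2. access fox: MISS. Cache: [kiwi(c=1) fox(c=1)]
  3. access kiwi: HIT, count now 2. Cache: [fox(c=1) kiwi(c=2)]
  4. access hen: MISS, evict fox(c=1). Cache: [hen(c=1) kiwi(c=2)]
  5. access kiwi: HIT, count now 3. Cache: [hen(c=1) kiwi(c=3)]
  6. access fox: MISS, evict hen(c=1). Cache: [fox(c=1) kiwi(c=3)]
  7. access fox: HIT, count now 2. Cache: [fox(c=2) kiwi(c=3)]
  8. access fox: HIT, count now 3. Cache: [kiwi(c=3) fox(c=3)]
  9. access cat: MISS, evict kiwi(c=3). Cache: [cat(c=1) fox(c=3)]
  10. access fox: HIT, count now 4. Cache: [cat(c=1) fox(c=4)]
  11. access fox: HIT, count now 5. Cache: [cat(c=1) fox(c=5)]
  12. access lemon: MISS, evict cat(c=1). Cache: [lemon(c=1) fox(c=5)]
  13. access lemon: HIT, count now 2. Cache: [lemon(c=2) fox(c=5)]
  14. access fox: HIT, count now 6. Cache: [lemon(c=2) fox(c=6)]
  15. access fox: HIT, count now 7. Cache: [lemon(c=2) fox(c=7)]
  16. access fox: HIT, count now 8. Cache: [lemon(c=2) fox(c=8)]
  17. access lemon: HIT, count now 3. Cache: [lemon(c=3) fox(c=8)]
  18. access lemon: HIT, count now 4. Cache: [lemon(c=4) fox(c=8)]
Total: 12 hits, 6 misses, 4 evictions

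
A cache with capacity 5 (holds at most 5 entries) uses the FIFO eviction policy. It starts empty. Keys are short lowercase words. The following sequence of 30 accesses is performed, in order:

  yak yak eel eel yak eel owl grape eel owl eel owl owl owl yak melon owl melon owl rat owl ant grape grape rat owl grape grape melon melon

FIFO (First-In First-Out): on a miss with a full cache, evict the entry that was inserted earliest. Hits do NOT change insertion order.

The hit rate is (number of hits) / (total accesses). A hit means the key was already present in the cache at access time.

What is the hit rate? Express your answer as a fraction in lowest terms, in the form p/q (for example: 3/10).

FIFO simulation (capacity=5):
  1. access yak: MISS. Cache (old->new): [yak]
  2. access yak: HIT. Cache (old->new): [yak]
  3. access eel: MISS. Cache (old->new): [yak eel]
  4. access eel: HIT. Cache (old->new): [yak eel]
  5. access yak: HIT. Cache (old->new): [yak eel]
  6. access eel: HIT. Cache (old->new): [yak eel]
  7. access owl: MISS. Cache (old->new): [yak eel owl]
  8. access grape: MISS. Cache (old->new): [yak eel owl grape]
  9. access eel: HIT. Cache (old->new): [yak eel owl grape]
  10. access owl: HIT. Cache (old->new): [yak eel owl grape]
  11. access eel: HIT. Cache (old->new): [yak eel owl grape]
  12. access owl: HIT. Cache (old->new): [yak eel owl grape]
  13. access owl: HIT. Cache (old->new): [yak eel owl grape]
  14. access owl: HIT. Cache (old->new): [yak eel owl grape]
  15. access yak: HIT. Cache (old->new): [yak eel owl grape]
  16. access melon: MISS. Cache (old->new): [yak eel owl grape melon]
  17. access owl: HIT. Cache (old->new): [yak eel owl grape melon]
  18. access melon: HIT. Cache (old->new): [yak eel owl grape melon]
  19. access owl: HIT. Cache (old->new): [yak eel owl grape melon]
  20. access rat: MISS, evict yak. Cache (old->new): [eel owl grape melon rat]
  21. access owl: HIT. Cache (old->new): [eel owl grape melon rat]
  22. access ant: MISS, evict eel. Cache (old->new): [owl grape melon rat ant]
  23. access grape: HIT. Cache (old->new): [owl grape melon rat ant]
  24. access grape: HIT. Cache (old->new): [owl grape melon rat ant]
  25. access rat: HIT. Cache (old->new): [owl grape melon rat ant]
  26. access owl: HIT. Cache (old->new): [owl grape melon rat ant]
  27. access grape: HIT. Cache (old->new): [owl grape melon rat ant]
  28. access grape: HIT. Cache (old->new): [owl grape melon rat ant]
  29. access melon: HIT. Cache (old->new): [owl grape melon rat ant]
  30. access melon: HIT. Cache (old->new): [owl grape melon rat ant]
Total: 23 hits, 7 misses, 2 evictions

Hit rate = 23/30

Answer: 23/30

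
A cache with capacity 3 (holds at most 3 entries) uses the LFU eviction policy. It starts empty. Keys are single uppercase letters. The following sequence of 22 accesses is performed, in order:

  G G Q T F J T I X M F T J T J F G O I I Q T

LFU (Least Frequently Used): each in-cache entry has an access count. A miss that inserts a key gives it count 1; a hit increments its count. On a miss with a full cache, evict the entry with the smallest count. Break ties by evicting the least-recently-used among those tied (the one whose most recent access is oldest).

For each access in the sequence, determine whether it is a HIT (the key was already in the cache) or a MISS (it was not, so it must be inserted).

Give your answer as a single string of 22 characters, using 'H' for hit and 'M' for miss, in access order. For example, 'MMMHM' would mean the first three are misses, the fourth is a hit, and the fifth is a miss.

LFU simulation (capacity=3):
  1. access G: MISS. Cache: [G(c=1)]
  2. access G: HIT, count now 2. Cache: [G(c=2)]
  3. access Q: MISS. Cache: [Q(c=1) G(c=2)]
  4. access T: MISS. Cache: [Q(c=1) T(c=1) G(c=2)]
  5. access F: MISS, evict Q(c=1). Cache: [T(c=1) F(c=1) G(c=2)]
  6. access J: MISS, evict T(c=1). Cache: [F(c=1) J(c=1) G(c=2)]
  7. access T: MISS, evict F(c=1). Cache: [J(c=1) T(c=1) G(c=2)]
  8. access I: MISS, evict J(c=1). Cache: [T(c=1) I(c=1) G(c=2)]
  9. access X: MISS, evict T(c=1). Cache: [I(c=1) X(c=1) G(c=2)]
  10. access M: MISS, evict I(c=1). Cache: [X(c=1) M(c=1) G(c=2)]
  11. access F: MISS, evict X(c=1). Cache: [M(c=1) F(c=1) G(c=2)]
  12. access T: MISS, evict M(c=1). Cache: [F(c=1) T(c=1) G(c=2)]
  13. access J: MISS, evict F(c=1). Cache: [T(c=1) J(c=1) G(c=2)]
  14. access T: HIT, count now 2. Cache: [J(c=1) G(c=2) T(c=2)]
  15. access J: HIT, count now 2. Cache: [G(c=2) T(c=2) J(c=2)]
  16. access F: MISS, evict G(c=2). Cache: [F(c=1) T(c=2) J(c=2)]
  17. access G: MISS, evict F(c=1). Cache: [G(c=1) T(c=2) J(c=2)]
  18. access O: MISS, evict G(c=1). Cache: [O(c=1) T(c=2) J(c=2)]
  19. access I: MISS, evict O(c=1). Cache: [I(c=1) T(c=2) J(c=2)]
  20. access I: HIT, count now 2. Cache: [T(c=2) J(c=2) I(c=2)]
  21. access Q: MISS, evict T(c=2). Cache: [Q(c=1) J(c=2) I(c=2)]
  22. access T: MISS, evict Q(c=1). Cache: [T(c=1) J(c=2) I(c=2)]
Total: 4 hits, 18 misses, 15 evictions

Answer: MHMMMMMMMMMMMHHMMMMHMM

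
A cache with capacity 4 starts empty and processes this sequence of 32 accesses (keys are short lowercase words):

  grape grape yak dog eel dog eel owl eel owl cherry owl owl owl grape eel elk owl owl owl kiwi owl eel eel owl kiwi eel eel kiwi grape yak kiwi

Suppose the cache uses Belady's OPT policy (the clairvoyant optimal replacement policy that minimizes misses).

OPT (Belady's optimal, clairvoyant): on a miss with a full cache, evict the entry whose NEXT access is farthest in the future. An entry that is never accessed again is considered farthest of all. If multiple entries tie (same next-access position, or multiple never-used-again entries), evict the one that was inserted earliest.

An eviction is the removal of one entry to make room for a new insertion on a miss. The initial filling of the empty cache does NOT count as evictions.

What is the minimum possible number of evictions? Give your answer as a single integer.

OPT (Belady) simulation (capacity=4):
  1. access grape: MISS. Cache: [grape]
  2. access grape: HIT. Next use of grape: step 15. Cache: [grape]
  3. access yak: MISS. Cache: [grape yak]
  4. access dog: MISS. Cache: [grape yak dog]
  5. access eel: MISS. Cache: [grape yak dog eel]
  6. access dog: HIT. Next use of dog: never. Cache: [grape yak dog eel]
  7. access eel: HIT. Next use of eel: step 9. Cache: [grape yak dog eel]
  8. access owl: MISS, evict dog (next use: never). Cache: [grape yak eel owl]
  9. access eel: HIT. Next use of eel: step 16. Cache: [grape yak eel owl]
  10. access owl: HIT. Next use of owl: step 12. Cache: [grape yak eel owl]
  11. access cherry: MISS, evict yak (next use: step 31). Cache: [grape eel owl cherry]
  12. access owl: HIT. Next use of owl: step 13. Cache: [grape eel owl cherry]
  13. access owl: HIT. Next use of owl: step 14. Cache: [grape eel owl cherry]
  14. access owl: HIT. Next use of owl: step 18. Cache: [grape eel owl cherry]
  15. access grape: HIT. Next use of grape: step 30. Cache: [grape eel owl cherry]
  16. access eel: HIT. Next use of eel: step 23. Cache: [grape eel owl cherry]
  17. access elk: MISS, evict cherry (next use: never). Cache: [grape eel owl elk]
  18. access owl: HIT. Next use of owl: step 19. Cache: [grape eel owl elk]
  19. access owl: HIT. Next use of owl: step 20. Cache: [grape eel owl elk]
  20. access owl: HIT. Next use of owl: step 22. Cache: [grape eel owl elk]
  21. access kiwi: MISS, evict elk (next use: never). Cache: [grape eel owl kiwi]
  22. access owl: HIT. Next use of owl: step 25. Cache: [grape eel owl kiwi]
  23. access eel: HIT. Next use of eel: step 24. Cache: [grape eel owl kiwi]
  24. access eel: HIT. Next use of eel: step 27. Cache: [grape eel owl kiwi]
  25. access owl: HIT. Next use of owl: never. Cache: [grape eel owl kiwi]
  26. access kiwi: HIT. Next use of kiwi: step 29. Cache: [grape eel owl kiwi]
  27. access eel: HIT. Next use of eel: step 28. Cache: [grape eel owl kiwi]
  28. access eel: HIT. Next use of eel: never. Cache: [grape eel owl kiwi]
  29. access kiwi: HIT. Next use of kiwi: step 32. Cache: [grape eel owl kiwi]
  30. access grape: HIT. Next use of grape: never. Cache: [grape eel owl kiwi]
  31. access yak: MISS, evict grape (next use: never). Cache: [eel owl kiwi yak]
  32. access kiwi: HIT. Next use of kiwi: never. Cache: [eel owl kiwi yak]
Total: 23 hits, 9 misses, 5 evictions

Answer: 5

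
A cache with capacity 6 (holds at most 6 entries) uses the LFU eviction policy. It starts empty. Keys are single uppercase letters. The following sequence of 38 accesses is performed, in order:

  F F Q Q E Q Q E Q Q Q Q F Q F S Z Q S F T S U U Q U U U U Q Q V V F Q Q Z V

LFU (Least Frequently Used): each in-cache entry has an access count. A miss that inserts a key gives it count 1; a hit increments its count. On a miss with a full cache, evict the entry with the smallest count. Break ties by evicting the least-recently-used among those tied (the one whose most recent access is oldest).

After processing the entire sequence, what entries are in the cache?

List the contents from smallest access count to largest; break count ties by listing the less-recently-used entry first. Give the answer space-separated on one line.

Answer: Z S V U F Q

Derivation:
LFU simulation (capacity=6):
  1. access F: MISS. Cache: [F(c=1)]
  2. access F: HIT, count now 2. Cache: [F(c=2)]
  3. access Q: MISS. Cache: [Q(c=1) F(c=2)]
  4. access Q: HIT, count now 2. Cache: [F(c=2) Q(c=2)]
  5. access E: MISS. Cache: [E(c=1) F(c=2) Q(c=2)]
  6. access Q: HIT, count now 3. Cache: [E(c=1) F(c=2) Q(c=3)]
  7. access Q: HIT, count now 4. Cache: [E(c=1) F(c=2) Q(c=4)]
  8. access E: HIT, count now 2. Cache: [F(c=2) E(c=2) Q(c=4)]
  9. access Q: HIT, count now 5. Cache: [F(c=2) E(c=2) Q(c=5)]
  10. access Q: HIT, count now 6. Cache: [F(c=2) E(c=2) Q(c=6)]
  11. access Q: HIT, count now 7. Cache: [F(c=2) E(c=2) Q(c=7)]
  12. access Q: HIT, count now 8. Cache: [F(c=2) E(c=2) Q(c=8)]
  13. access F: HIT, count now 3. Cache: [E(c=2) F(c=3) Q(c=8)]
  14. access Q: HIT, count now 9. Cache: [E(c=2) F(c=3) Q(c=9)]
  15. access F: HIT, count now 4. Cache: [E(c=2) F(c=4) Q(c=9)]
  16. access S: MISS. Cache: [S(c=1) E(c=2) F(c=4) Q(c=9)]
  17. access Z: MISS. Cache: [S(c=1) Z(c=1) E(c=2) F(c=4) Q(c=9)]
  18. access Q: HIT, count now 10. Cache: [S(c=1) Z(c=1) E(c=2) F(c=4) Q(c=10)]
  19. access S: HIT, count now 2. Cache: [Z(c=1) E(c=2) S(c=2) F(c=4) Q(c=10)]
  20. access F: HIT, count now 5. Cache: [Z(c=1) E(c=2) S(c=2) F(c=5) Q(c=10)]
  21. access T: MISS. Cache: [Z(c=1) T(c=1) E(c=2) S(c=2) F(c=5) Q(c=10)]
  22. access S: HIT, count now 3. Cache: [Z(c=1) T(c=1) E(c=2) S(c=3) F(c=5) Q(c=10)]
  23. access U: MISS, evict Z(c=1). Cache: [T(c=1) U(c=1) E(c=2) S(c=3) F(c=5) Q(c=10)]
  24. access U: HIT, count now 2. Cache: [T(c=1) E(c=2) U(c=2) S(c=3) F(c=5) Q(c=10)]
  25. access Q: HIT, count now 11. Cache: [T(c=1) E(c=2) U(c=2) S(c=3) F(c=5) Q(c=11)]
  26. access U: HIT, count now 3. Cache: [T(c=1) E(c=2) S(c=3) U(c=3) F(c=5) Q(c=11)]
  27. access U: HIT, count now 4. Cache: [T(c=1) E(c=2) S(c=3) U(c=4) F(c=5) Q(c=11)]
  28. access U: HIT, count now 5. Cache: [T(c=1) E(c=2) S(c=3) F(c=5) U(c=5) Q(c=11)]
  29. access U: HIT, count now 6. Cache: [T(c=1) E(c=2) S(c=3) F(c=5) U(c=6) Q(c=11)]
  30. access Q: HIT, count now 12. Cache: [T(c=1) E(c=2) S(c=3) F(c=5) U(c=6) Q(c=12)]
  31. access Q: HIT, count now 13. Cache: [T(c=1) E(c=2) S(c=3) F(c=5) U(c=6) Q(c=13)]
  32. access V: MISS, evict T(c=1). Cache: [V(c=1) E(c=2) S(c=3) F(c=5) U(c=6) Q(c=13)]
  33. access V: HIT, count now 2. Cache: [E(c=2) V(c=2) S(c=3) F(c=5) U(c=6) Q(c=13)]
  34. access F: HIT, count now 6. Cache: [E(c=2) V(c=2) S(c=3) U(c=6) F(c=6) Q(c=13)]
  35. access Q: HIT, count now 14. Cache: [E(c=2) V(c=2) S(c=3) U(c=6) F(c=6) Q(c=14)]
  36. access Q: HIT, count now 15. Cache: [E(c=2) V(c=2) S(c=3) U(c=6) F(c=6) Q(c=15)]
  37. access Z: MISS, evict E(c=2). Cache: [Z(c=1) V(c=2) S(c=3) U(c=6) F(c=6) Q(c=15)]
  38. access V: HIT, count now 3. Cache: [Z(c=1) S(c=3) V(c=3) U(c=6) F(c=6) Q(c=15)]
Total: 29 hits, 9 misses, 3 evictions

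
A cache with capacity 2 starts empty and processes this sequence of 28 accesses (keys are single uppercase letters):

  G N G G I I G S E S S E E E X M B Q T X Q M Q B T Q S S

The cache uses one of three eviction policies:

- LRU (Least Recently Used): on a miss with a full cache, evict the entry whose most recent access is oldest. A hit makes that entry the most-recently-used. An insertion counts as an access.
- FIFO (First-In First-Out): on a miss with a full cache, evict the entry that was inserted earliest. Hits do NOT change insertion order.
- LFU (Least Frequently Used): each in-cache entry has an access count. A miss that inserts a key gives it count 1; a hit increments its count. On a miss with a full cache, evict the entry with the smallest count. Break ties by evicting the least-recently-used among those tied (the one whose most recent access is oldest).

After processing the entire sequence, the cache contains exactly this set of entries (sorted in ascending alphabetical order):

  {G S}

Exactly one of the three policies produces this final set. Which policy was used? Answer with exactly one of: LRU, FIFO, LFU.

Simulating under each policy and comparing final sets:
  LRU: final set = {Q S} -> differs
  FIFO: final set = {Q S} -> differs
  LFU: final set = {G S} -> MATCHES target
Only LFU produces the target set.

Answer: LFU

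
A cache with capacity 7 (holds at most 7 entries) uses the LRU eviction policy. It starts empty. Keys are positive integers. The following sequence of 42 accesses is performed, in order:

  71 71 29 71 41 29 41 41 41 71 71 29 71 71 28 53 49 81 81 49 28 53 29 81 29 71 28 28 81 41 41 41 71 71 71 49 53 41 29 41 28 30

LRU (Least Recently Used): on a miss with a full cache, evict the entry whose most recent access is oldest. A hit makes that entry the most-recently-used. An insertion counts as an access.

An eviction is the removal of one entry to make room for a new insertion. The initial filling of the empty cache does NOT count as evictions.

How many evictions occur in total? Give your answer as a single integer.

Answer: 1

Derivation:
LRU simulation (capacity=7):
  1. access 71: MISS. Cache (LRU->MRU): [71]
  2. access 71: HIT. Cache (LRU->MRU): [71]
  3. access 29: MISS. Cache (LRU->MRU): [71 29]
  4. access 71: HIT. Cache (LRU->MRU): [29 71]
  5. access 41: MISS. Cache (LRU->MRU): [29 71 41]
  6. access 29: HIT. Cache (LRU->MRU): [71 41 29]
  7. access 41: HIT. Cache (LRU->MRU): [71 29 41]
  8. access 41: HIT. Cache (LRU->MRU): [71 29 41]
  9. access 41: HIT. Cache (LRU->MRU): [71 29 41]
  10. access 71: HIT. Cache (LRU->MRU): [29 41 71]
  11. access 71: HIT. Cache (LRU->MRU): [29 41 71]
  12. access 29: HIT. Cache (LRU->MRU): [41 71 29]
  13. access 71: HIT. Cache (LRU->MRU): [41 29 71]
  14. access 71: HIT. Cache (LRU->MRU): [41 29 71]
  15. access 28: MISS. Cache (LRU->MRU): [41 29 71 28]
  16. access 53: MISS. Cache (LRU->MRU): [41 29 71 28 53]
  17. access 49: MISS. Cache (LRU->MRU): [41 29 71 28 53 49]
  18. access 81: MISS. Cache (LRU->MRU): [41 29 71 28 53 49 81]
  19. access 81: HIT. Cache (LRU->MRU): [41 29 71 28 53 49 81]
  20. access 49: HIT. Cache (LRU->MRU): [41 29 71 28 53 81 49]
  21. access 28: HIT. Cache (LRU->MRU): [41 29 71 53 81 49 28]
  22. access 53: HIT. Cache (LRU->MRU): [41 29 71 81 49 28 53]
  23. access 29: HIT. Cache (LRU->MRU): [41 71 81 49 28 53 29]
  24. access 81: HIT. Cache (LRU->MRU): [41 71 49 28 53 29 81]
  25. access 29: HIT. Cache (LRU->MRU): [41 71 49 28 53 81 29]
  26. access 71: HIT. Cache (LRU->MRU): [41 49 28 53 81 29 71]
  27. access 28: HIT. Cache (LRU->MRU): [41 49 53 81 29 71 28]
  28. access 28: HIT. Cache (LRU->MRU): [41 49 53 81 29 71 28]
  29. access 81: HIT. Cache (LRU->MRU): [41 49 53 29 71 28 81]
  30. access 41: HIT. Cache (LRU->MRU): [49 53 29 71 28 81 41]
  31. access 41: HIT. Cache (LRU->MRU): [49 53 29 71 28 81 41]
  32. access 41: HIT. Cache (LRU->MRU): [49 53 29 71 28 81 41]
  33. access 71: HIT. Cache (LRU->MRU): [49 53 29 28 81 41 71]
  34. access 71: HIT. Cache (LRU->MRU): [49 53 29 28 81 41 71]
  35. access 71: HIT. Cache (LRU->MRU): [49 53 29 28 81 41 71]
  36. access 49: HIT. Cache (LRU->MRU): [53 29 28 81 41 71 49]
  37. access 53: HIT. Cache (LRU->MRU): [29 28 81 41 71 49 53]
  38. access 41: HIT. Cache (LRU->MRU): [29 28 81 71 49 53 41]
  39. access 29: HIT. Cache (LRU->MRU): [28 81 71 49 53 41 29]
  40. access 41: HIT. Cache (LRU->MRU): [28 81 71 49 53 29 41]
  41. access 28: HIT. Cache (LRU->MRU): [81 71 49 53 29 41 28]
  42. access 30: MISS, evict 81. Cache (LRU->MRU): [71 49 53 29 41 28 30]
Total: 34 hits, 8 misses, 1 evictions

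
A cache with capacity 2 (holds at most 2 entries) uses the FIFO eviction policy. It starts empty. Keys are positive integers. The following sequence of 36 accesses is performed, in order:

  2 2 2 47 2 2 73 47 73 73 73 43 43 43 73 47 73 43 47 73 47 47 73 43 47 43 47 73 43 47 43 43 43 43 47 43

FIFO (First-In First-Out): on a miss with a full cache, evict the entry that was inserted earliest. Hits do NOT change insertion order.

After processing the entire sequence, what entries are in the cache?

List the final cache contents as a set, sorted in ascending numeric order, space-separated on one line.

Answer: 43 47

Derivation:
FIFO simulation (capacity=2):
  1. access 2: MISS. Cache (old->new): [2]
  2. access 2: HIT. Cache (old->new): [2]
  3. access 2: HIT. Cache (old->new): [2]
  4. access 47: MISS. Cache (old->new): [2 47]
  5. access 2: HIT. Cache (old->new): [2 47]
  6. access 2: HIT. Cache (old->new): [2 47]
  7. access 73: MISS, evict 2. Cache (old->new): [47 73]
  8. access 47: HIT. Cache (old->new): [47 73]
  9. access 73: HIT. Cache (old->new): [47 73]
  10. access 73: HIT. Cache (old->new): [47 73]
  11. access 73: HIT. Cache (old->new): [47 73]
  12. access 43: MISS, evict 47. Cache (old->new): [73 43]
  13. access 43: HIT. Cache (old->new): [73 43]
  14. access 43: HIT. Cache (old->new): [73 43]
  15. access 73: HIT. Cache (old->new): [73 43]
  16. access 47: MISS, evict 73. Cache (old->new): [43 47]
  17. access 73: MISS, evict 43. Cache (old->new): [47 73]
  18. access 43: MISS, evict 47. Cache (old->new): [73 43]
  19. access 47: MISS, evict 73. Cache (old->new): [43 47]
  20. access 73: MISS, evict 43. Cache (old->new): [47 73]
  21. access 47: HIT. Cache (old->new): [47 73]
  22. access 47: HIT. Cache (old->new): [47 73]
  23. access 73: HIT. Cache (old->new): [47 73]
  24. access 43: MISS, evict 47. Cache (old->new): [73 43]
  25. access 47: MISS, evict 73. Cache (old->new): [43 47]
  26. access 43: HIT. Cache (old->new): [43 47]
  27. access 47: HIT. Cache (old->new): [43 47]
  28. access 73: MISS, evict 43. Cache (old->new): [47 73]
  29. access 43: MISS, evict 47. Cache (old->new): [73 43]
  30. access 47: MISS, evict 73. Cache (old->new): [43 47]
  31. access 43: HIT. Cache (old->new): [43 47]
  32. access 43: HIT. Cache (old->new): [43 47]
  33. access 43: HIT. Cache (old->new): [43 47]
  34. access 43: HIT. Cache (old->new): [43 47]
  35. access 47: HIT. Cache (old->new): [43 47]
  36. access 43: HIT. Cache (old->new): [43 47]
Total: 22 hits, 14 misses, 12 evictions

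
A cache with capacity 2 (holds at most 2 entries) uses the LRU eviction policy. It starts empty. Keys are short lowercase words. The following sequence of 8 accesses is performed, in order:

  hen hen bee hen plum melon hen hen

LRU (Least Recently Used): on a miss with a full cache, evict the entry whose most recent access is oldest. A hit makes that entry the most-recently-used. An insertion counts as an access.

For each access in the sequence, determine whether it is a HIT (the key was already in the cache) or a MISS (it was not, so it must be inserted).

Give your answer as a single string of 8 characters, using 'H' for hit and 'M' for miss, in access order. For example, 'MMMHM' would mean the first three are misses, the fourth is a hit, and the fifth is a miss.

LRU simulation (capacity=2):
  1. access hen: MISS. Cache (LRU->MRU): [hen]
  2. access hen: HIT. Cache (LRU->MRU): [hen]
  3. access bee: MISS. Cache (LRU->MRU): [hen bee]
  4. access hen: HIT. Cache (LRU->MRU): [bee hen]
  5. access plum: MISS, evict bee. Cache (LRU->MRU): [hen plum]
  6. access melon: MISS, evict hen. Cache (LRU->MRU): [plum melon]
  7. access hen: MISS, evict plum. Cache (LRU->MRU): [melon hen]
  8. access hen: HIT. Cache (LRU->MRU): [melon hen]
Total: 3 hits, 5 misses, 3 evictions

Answer: MHMHMMMH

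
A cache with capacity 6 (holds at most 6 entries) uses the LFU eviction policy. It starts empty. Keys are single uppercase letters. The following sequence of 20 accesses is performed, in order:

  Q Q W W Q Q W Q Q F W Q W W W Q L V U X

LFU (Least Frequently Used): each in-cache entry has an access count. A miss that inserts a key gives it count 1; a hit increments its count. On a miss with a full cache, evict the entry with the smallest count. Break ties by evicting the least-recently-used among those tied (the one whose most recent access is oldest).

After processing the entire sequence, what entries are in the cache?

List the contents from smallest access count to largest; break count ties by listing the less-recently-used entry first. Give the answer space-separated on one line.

LFU simulation (capacity=6):
  1. access Q: MISS. Cache: [Q(c=1)]
  2. access Q: HIT, count now 2. Cache: [Q(c=2)]
  3. access W: MISS. Cache: [W(c=1) Q(c=2)]
  4. access W: HIT, count now 2. Cache: [Q(c=2) W(c=2)]
  5. access Q: HIT, count now 3. Cache: [W(c=2) Q(c=3)]
  6. access Q: HIT, count now 4. Cache: [W(c=2) Q(c=4)]
  7. access W: HIT, count now 3. Cache: [W(c=3) Q(c=4)]
  8. access Q: HIT, count now 5. Cache: [W(c=3) Q(c=5)]
  9. access Q: HIT, count now 6. Cache: [W(c=3) Q(c=6)]
  10. access F: MISS. Cache: [F(c=1) W(c=3) Q(c=6)]
  11. access W: HIT, count now 4. Cache: [F(c=1) W(c=4) Q(c=6)]
  12. access Q: HIT, count now 7. Cache: [F(c=1) W(c=4) Q(c=7)]
  13. access W: HIT, count now 5. Cache: [F(c=1) W(c=5) Q(c=7)]
  14. access W: HIT, count now 6. Cache: [F(c=1) W(c=6) Q(c=7)]
  15. access W: HIT, count now 7. Cache: [F(c=1) Q(c=7) W(c=7)]
  16. access Q: HIT, count now 8. Cache: [F(c=1) W(c=7) Q(c=8)]
  17. access L: MISS. Cache: [F(c=1) L(c=1) W(c=7) Q(c=8)]
  18. access V: MISS. Cache: [F(c=1) L(c=1) V(c=1) W(c=7) Q(c=8)]
  19. access U: MISS. Cache: [F(c=1) L(c=1) V(c=1) U(c=1) W(c=7) Q(c=8)]
  20. access X: MISS, evict F(c=1). Cache: [L(c=1) V(c=1) U(c=1) X(c=1) W(c=7) Q(c=8)]
Total: 13 hits, 7 misses, 1 evictions

Answer: L V U X W Q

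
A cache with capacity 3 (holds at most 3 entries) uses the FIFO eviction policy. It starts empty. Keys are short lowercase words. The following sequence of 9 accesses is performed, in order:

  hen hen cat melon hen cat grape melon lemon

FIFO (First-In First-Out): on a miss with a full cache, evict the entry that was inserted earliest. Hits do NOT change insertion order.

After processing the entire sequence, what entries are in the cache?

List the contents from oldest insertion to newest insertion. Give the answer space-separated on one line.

FIFO simulation (capacity=3):
  1. access hen: MISS. Cache (old->new): [hen]
  2. access hen: HIT. Cache (old->new): [hen]
  3. access cat: MISS. Cache (old->new): [hen cat]
  4. access melon: MISS. Cache (old->new): [hen cat melon]
  5. access hen: HIT. Cache (old->new): [hen cat melon]
  6. access cat: HIT. Cache (old->new): [hen cat melon]
  7. access grape: MISS, evict hen. Cache (old->new): [cat melon grape]
  8. access melon: HIT. Cache (old->new): [cat melon grape]
  9. access lemon: MISS, evict cat. Cache (old->new): [melon grape lemon]
Total: 4 hits, 5 misses, 2 evictions

Answer: melon grape lemon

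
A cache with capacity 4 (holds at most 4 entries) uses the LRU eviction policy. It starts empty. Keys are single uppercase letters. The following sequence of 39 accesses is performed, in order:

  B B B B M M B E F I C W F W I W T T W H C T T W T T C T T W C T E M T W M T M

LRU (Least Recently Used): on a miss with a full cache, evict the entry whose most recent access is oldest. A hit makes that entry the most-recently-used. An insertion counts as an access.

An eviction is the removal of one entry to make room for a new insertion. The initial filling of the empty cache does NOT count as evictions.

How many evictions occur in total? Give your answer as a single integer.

Answer: 9

Derivation:
LRU simulation (capacity=4):
  1. access B: MISS. Cache (LRU->MRU): [B]
  2. access B: HIT. Cache (LRU->MRU): [B]
  3. access B: HIT. Cache (LRU->MRU): [B]
  4. access B: HIT. Cache (LRU->MRU): [B]
  5. access M: MISS. Cache (LRU->MRU): [B M]
  6. access M: HIT. Cache (LRU->MRU): [B M]
  7. access B: HIT. Cache (LRU->MRU): [M B]
  8. access E: MISS. Cache (LRU->MRU): [M B E]
  9. access F: MISS. Cache (LRU->MRU): [M B E F]
  10. access I: MISS, evict M. Cache (LRU->MRU): [B E F I]
  11. access C: MISS, evict B. Cache (LRU->MRU): [E F I C]
  12. access W: MISS, evict E. Cache (LRU->MRU): [F I C W]
  13. access F: HIT. Cache (LRU->MRU): [I C W F]
  14. access W: HIT. Cache (LRU->MRU): [I C F W]
  15. access I: HIT. Cache (LRU->MRU): [C F W I]
  16. access W: HIT. Cache (LRU->MRU): [C F I W]
  17. access T: MISS, evict C. Cache (LRU->MRU): [F I W T]
  18. access T: HIT. Cache (LRU->MRU): [F I W T]
  19. access W: HIT. Cache (LRU->MRU): [F I T W]
  20. access H: MISS, evict F. Cache (LRU->MRU): [I T W H]
  21. access C: MISS, evict I. Cache (LRU->MRU): [T W H C]
  22. access T: HIT. Cache (LRU->MRU): [W H C T]
  23. access T: HIT. Cache (LRU->MRU): [W H C T]
  24. access W: HIT. Cache (LRU->MRU): [H C T W]
  25. access T: HIT. Cache (LRU->MRU): [H C W T]
  26. access T: HIT. Cache (LRU->MRU): [H C W T]
  27. access C: HIT. Cache (LRU->MRU): [H W T C]
  28. access T: HIT. Cache (LRU->MRU): [H W C T]
  29. access T: HIT. Cache (LRU->MRU): [H W C T]
  30. access W: HIT. Cache (LRU->MRU): [H C T W]
  31. access C: HIT. Cache (LRU->MRU): [H T W C]
  32. access T: HIT. Cache (LRU->MRU): [H W C T]
  33. access E: MISS, evict H. Cache (LRU->MRU): [W C T E]
  34. access M: MISS, evict W. Cache (LRU->MRU): [C T E M]
  35. access T: HIT. Cache (LRU->MRU): [C E M T]
  36. access W: MISS, evict C. Cache (LRU->MRU): [E M T W]
  37. access M: HIT. Cache (LRU->MRU): [E T W M]
  38. access T: HIT. Cache (LRU->MRU): [E W M T]
  39. access M: HIT. Cache (LRU->MRU): [E W T M]
Total: 26 hits, 13 misses, 9 evictions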